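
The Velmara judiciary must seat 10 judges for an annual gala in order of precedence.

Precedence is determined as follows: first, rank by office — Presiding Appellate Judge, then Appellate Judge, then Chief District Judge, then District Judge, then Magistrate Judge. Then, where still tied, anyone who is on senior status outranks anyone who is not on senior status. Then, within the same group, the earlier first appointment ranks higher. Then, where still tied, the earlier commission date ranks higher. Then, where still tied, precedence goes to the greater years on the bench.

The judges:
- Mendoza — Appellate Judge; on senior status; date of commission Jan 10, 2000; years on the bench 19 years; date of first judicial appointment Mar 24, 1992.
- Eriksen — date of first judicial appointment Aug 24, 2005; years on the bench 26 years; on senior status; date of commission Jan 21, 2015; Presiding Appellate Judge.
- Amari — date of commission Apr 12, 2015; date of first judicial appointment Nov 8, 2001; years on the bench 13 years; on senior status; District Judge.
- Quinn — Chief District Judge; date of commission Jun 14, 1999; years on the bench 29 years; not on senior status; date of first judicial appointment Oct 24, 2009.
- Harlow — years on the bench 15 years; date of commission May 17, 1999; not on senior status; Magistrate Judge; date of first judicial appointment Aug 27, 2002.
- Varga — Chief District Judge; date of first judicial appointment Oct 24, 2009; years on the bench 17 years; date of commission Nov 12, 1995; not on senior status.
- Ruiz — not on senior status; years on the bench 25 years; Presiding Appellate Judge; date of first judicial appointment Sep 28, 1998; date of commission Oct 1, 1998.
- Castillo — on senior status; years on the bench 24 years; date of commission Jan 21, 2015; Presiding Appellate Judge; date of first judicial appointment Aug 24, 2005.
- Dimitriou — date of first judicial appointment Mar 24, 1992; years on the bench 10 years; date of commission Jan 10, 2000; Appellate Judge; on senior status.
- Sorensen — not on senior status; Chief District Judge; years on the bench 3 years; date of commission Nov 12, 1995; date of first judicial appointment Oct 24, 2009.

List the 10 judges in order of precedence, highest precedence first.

Eriksen, Castillo, Ruiz, Mendoza, Dimitriou, Varga, Sorensen, Quinn, Amari, Harlow

By office: Eriksen, Castillo and Ruiz (Presiding Appellate Judge); then Mendoza and Dimitriou (Appellate Judge); then Varga, Sorensen and Quinn (Chief District Judge); then Amari (District Judge); then Harlow (Magistrate Judge).
Among Eriksen, Castillo and Ruiz, on senior status before not on senior status: Eriksen and Castillo (on senior status) before Ruiz (not on senior status).
Eriksen and Castillo both have date of first judicial appointment Aug 24, 2005, so the next rule applies.
Eriksen and Castillo both have date of commission Jan 21, 2015, so the next rule applies.
Among Eriksen and Castillo, by years on the bench (higher first): Eriksen (26 years) before Castillo (24 years).
Mendoza and Dimitriou are each on senior status, so the next rule applies.
Mendoza and Dimitriou both have date of first judicial appointment Mar 24, 1992, so the next rule applies.
Mendoza and Dimitriou both have date of commission Jan 10, 2000, so the next rule applies.
Among Mendoza and Dimitriou, by years on the bench (higher first): Mendoza (19 years) before Dimitriou (10 years).
Varga, Sorensen and Quinn are each not on senior status, so the next rule applies.
Varga, Sorensen and Quinn all have date of first judicial appointment Oct 24, 2009, so the next rule applies.
Among Varga, Sorensen and Quinn, by date of commission (earlier first): Varga and Sorensen (Nov 12, 1995) before Quinn (Jun 14, 1999).
Among Varga and Sorensen, by years on the bench (higher first): Varga (17 years) before Sorensen (3 years).
Full order: Eriksen, Castillo, Ruiz, Mendoza, Dimitriou, Varga, Sorensen, Quinn, Amari, Harlow.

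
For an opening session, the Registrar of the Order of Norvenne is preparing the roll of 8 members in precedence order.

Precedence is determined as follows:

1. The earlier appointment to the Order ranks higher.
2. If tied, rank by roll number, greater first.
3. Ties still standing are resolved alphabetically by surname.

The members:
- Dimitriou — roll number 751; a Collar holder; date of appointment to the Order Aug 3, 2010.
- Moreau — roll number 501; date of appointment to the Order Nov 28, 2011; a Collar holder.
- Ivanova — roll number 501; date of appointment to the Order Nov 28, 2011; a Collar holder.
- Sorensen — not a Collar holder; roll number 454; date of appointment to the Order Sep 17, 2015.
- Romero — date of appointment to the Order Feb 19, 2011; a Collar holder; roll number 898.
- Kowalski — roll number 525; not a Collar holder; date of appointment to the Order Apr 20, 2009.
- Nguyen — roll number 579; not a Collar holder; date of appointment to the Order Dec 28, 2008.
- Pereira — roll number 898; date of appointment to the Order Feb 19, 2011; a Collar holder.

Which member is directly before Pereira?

By date of appointment to the Order (earlier first): Nguyen (Dec 28, 2008); then Kowalski (Apr 20, 2009); then Dimitriou (Aug 3, 2010); then Pereira and Romero (both Feb 19, 2011); then Ivanova and Moreau (both Nov 28, 2011); then Sorensen (Sep 17, 2015).
Pereira and Romero both have roll number 898, so the next rule applies.
Among Pereira and Romero, alphabetically by surname: Pereira before Romero.
Ivanova and Moreau both have roll number 501, so the next rule applies.
Among Ivanova and Moreau, alphabetically by surname: Ivanova before Moreau.
Order: Nguyen, Kowalski, Dimitriou, Pereira, Romero, Ivanova, Moreau, Sorensen.

Dimitriou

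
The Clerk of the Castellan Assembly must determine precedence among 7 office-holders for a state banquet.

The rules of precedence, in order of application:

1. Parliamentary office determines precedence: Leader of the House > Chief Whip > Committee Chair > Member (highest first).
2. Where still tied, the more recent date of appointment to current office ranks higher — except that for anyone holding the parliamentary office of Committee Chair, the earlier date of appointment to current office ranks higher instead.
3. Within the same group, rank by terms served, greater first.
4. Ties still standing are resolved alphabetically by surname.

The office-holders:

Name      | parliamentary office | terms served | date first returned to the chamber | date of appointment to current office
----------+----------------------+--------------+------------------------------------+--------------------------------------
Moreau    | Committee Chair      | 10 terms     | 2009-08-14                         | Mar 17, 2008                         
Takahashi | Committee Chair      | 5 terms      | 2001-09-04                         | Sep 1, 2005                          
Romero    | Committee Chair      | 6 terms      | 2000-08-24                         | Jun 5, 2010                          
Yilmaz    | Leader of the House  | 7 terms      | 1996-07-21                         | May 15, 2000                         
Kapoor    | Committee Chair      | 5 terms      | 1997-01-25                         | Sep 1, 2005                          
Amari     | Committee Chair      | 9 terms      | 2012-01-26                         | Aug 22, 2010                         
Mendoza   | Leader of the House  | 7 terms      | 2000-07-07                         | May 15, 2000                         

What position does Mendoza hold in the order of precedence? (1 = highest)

1

By parliamentary office: Mendoza and Yilmaz (Leader of the House); then Kapoor, Takahashi, Moreau, Romero and Amari (Committee Chair).
Mendoza and Yilmaz both have date of appointment to current office May 15, 2000, so the next rule applies.
Mendoza and Yilmaz both have terms served 7 terms, so the next rule applies.
Among Mendoza and Yilmaz, alphabetically by surname: Mendoza before Yilmaz.
Among Kapoor, Takahashi, Moreau, Romero and Amari, by date of appointment to current office (earlier first) (reversed rule for this group): Kapoor and Takahashi (Sep 1, 2005) before Moreau (Mar 17, 2008) before Romero (Jun 5, 2010) before Amari (Aug 22, 2010).
Kapoor and Takahashi both have terms served 5 terms, so the next rule applies.
Among Kapoor and Takahashi, alphabetically by surname: Kapoor before Takahashi.
Order: Mendoza, Yilmaz, Kapoor, Takahashi, Moreau, Romero, Amari. So position 1.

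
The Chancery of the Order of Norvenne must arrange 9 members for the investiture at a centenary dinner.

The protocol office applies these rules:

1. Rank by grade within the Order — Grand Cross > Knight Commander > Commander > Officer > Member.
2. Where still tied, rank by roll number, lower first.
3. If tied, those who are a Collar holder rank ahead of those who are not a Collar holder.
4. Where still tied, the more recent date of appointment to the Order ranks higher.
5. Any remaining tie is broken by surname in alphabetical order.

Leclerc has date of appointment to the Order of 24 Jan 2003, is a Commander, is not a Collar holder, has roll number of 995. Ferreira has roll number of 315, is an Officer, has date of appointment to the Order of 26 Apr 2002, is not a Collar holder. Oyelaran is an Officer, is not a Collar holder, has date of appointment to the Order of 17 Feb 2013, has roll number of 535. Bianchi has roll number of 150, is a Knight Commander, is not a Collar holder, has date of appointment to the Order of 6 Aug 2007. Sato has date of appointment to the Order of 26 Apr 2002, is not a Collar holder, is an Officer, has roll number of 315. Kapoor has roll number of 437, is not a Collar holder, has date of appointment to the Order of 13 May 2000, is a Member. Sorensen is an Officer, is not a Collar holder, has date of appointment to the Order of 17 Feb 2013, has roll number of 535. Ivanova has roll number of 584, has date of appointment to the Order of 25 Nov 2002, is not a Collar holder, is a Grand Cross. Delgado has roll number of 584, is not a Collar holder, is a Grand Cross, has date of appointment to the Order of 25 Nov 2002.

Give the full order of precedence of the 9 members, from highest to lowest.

By grade within the Order: Delgado and Ivanova (Grand Cross); then Bianchi (Knight Commander); then Leclerc (Commander); then Ferreira, Sato, Oyelaran and Sorensen (Officer); then Kapoor (Member).
Delgado and Ivanova both have roll number 584, so the next rule applies.
Delgado and Ivanova are each not a Collar holder, so the next rule applies.
Delgado and Ivanova both have date of appointment to the Order 25 Nov 2002, so the next rule applies.
Among Delgado and Ivanova, alphabetically by surname: Delgado before Ivanova.
Among Ferreira, Sato, Oyelaran and Sorensen, by roll number (lower first): Ferreira and Sato (315) before Oyelaran and Sorensen (535).
Ferreira and Sato are each not a Collar holder, so the next rule applies.
Ferreira and Sato both have date of appointment to the Order 26 Apr 2002, so the next rule applies.
Among Ferreira and Sato, alphabetically by surname: Ferreira before Sato.
Oyelaran and Sorensen are each not a Collar holder, so the next rule applies.
Oyelaran and Sorensen both have date of appointment to the Order 17 Feb 2013, so the next rule applies.
Among Oyelaran and Sorensen, alphabetically by surname: Oyelaran before Sorensen.
Full order: Delgado, Ivanova, Bianchi, Leclerc, Ferreira, Sato, Oyelaran, Sorensen, Kapoor.

Delgado, Ivanova, Bianchi, Leclerc, Ferreira, Sato, Oyelaran, Sorensen, Kapoor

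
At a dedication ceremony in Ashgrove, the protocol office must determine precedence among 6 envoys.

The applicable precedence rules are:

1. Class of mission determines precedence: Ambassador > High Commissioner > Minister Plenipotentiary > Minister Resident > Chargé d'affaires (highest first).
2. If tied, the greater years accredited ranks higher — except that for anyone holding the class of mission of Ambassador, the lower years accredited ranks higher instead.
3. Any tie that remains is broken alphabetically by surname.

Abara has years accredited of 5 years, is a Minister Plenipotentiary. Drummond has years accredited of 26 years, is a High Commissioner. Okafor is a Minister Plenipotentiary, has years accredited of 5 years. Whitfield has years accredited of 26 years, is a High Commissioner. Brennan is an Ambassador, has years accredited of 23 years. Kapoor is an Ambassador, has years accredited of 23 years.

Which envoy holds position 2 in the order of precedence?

By class of mission: Brennan and Kapoor (Ambassador); then Drummond and Whitfield (High Commissioner); then Abara and Okafor (Minister Plenipotentiary).
Brennan and Kapoor both have years accredited 23 years, so the next rule applies.
Among Brennan and Kapoor, alphabetically by surname: Brennan before Kapoor.
Drummond and Whitfield both have years accredited 26 years, so the next rule applies.
Among Drummond and Whitfield, alphabetically by surname: Drummond before Whitfield.
Abara and Okafor both have years accredited 5 years, so the next rule applies.
Among Abara and Okafor, alphabetically by surname: Abara before Okafor.
Order: Brennan, Kapoor, Drummond, Whitfield, Abara, Okafor.

Kapoor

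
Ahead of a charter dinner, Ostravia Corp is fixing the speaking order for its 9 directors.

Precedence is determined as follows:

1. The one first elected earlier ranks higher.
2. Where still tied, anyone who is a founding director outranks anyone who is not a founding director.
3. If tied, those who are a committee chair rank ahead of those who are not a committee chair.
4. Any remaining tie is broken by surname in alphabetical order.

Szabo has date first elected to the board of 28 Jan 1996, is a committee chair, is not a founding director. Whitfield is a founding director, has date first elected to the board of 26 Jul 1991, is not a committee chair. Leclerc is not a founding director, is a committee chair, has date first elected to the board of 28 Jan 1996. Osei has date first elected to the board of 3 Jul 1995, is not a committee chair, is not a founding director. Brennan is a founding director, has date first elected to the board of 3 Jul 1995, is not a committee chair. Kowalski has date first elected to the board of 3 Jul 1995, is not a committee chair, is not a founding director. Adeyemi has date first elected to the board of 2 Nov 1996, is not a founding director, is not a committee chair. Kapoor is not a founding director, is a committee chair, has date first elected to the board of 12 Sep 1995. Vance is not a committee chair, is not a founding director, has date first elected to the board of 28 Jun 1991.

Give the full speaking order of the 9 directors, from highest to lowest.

Vance, Whitfield, Brennan, Kowalski, Osei, Kapoor, Leclerc, Szabo, Adeyemi

By date first elected to the board (earlier first): Vance (28 Jun 1991); then Whitfield (26 Jul 1991); then Brennan, Kowalski and Osei (each 3 Jul 1995); then Kapoor (12 Sep 1995); then Leclerc and Szabo (both 28 Jan 1996); then Adeyemi (2 Nov 1996).
Among Brennan, Kowalski and Osei, a founding director before not a founding director: Brennan (a founding director) before Kowalski and Osei (not a founding director).
Kowalski and Osei are each not a committee chair, so the next rule applies.
Among Kowalski and Osei, alphabetically by surname: Kowalski before Osei.
Leclerc and Szabo are each not a founding director, so the next rule applies.
Leclerc and Szabo are each a committee chair, so the next rule applies.
Among Leclerc and Szabo, alphabetically by surname: Leclerc before Szabo.
Full order: Vance, Whitfield, Brennan, Kowalski, Osei, Kapoor, Leclerc, Szabo, Adeyemi.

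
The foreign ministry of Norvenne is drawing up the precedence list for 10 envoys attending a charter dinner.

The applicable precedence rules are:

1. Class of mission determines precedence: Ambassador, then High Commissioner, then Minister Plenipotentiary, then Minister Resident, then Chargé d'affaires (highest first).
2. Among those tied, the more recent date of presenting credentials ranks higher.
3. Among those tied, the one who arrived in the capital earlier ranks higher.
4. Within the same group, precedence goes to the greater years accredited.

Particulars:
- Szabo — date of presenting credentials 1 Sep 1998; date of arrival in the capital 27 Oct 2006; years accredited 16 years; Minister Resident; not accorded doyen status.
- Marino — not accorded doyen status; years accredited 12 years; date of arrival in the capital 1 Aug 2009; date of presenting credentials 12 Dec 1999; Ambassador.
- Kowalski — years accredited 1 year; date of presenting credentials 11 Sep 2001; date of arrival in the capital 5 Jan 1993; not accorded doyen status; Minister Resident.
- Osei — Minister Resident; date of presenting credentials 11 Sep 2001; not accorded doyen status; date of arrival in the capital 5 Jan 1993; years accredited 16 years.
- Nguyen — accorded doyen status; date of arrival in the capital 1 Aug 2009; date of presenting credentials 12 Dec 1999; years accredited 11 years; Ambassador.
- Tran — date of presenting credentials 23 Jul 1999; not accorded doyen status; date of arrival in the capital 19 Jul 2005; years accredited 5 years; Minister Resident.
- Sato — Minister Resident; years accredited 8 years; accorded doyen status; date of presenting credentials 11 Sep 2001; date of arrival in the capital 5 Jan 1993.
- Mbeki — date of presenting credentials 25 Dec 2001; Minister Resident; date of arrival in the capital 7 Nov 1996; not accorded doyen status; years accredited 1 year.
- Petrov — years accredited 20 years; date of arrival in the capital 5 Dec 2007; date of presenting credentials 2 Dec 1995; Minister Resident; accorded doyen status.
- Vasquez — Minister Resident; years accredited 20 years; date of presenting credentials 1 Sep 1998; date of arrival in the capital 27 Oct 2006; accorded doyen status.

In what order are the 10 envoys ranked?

By class of mission: Marino and Nguyen (Ambassador); then Mbeki, Osei, Sato, Kowalski, Tran, Vasquez, Szabo and Petrov (Minister Resident).
Marino and Nguyen both have date of presenting credentials 12 Dec 1999, so the next rule applies.
Marino and Nguyen both have date of arrival in the capital 1 Aug 2009, so the next rule applies.
Among Marino and Nguyen, by years accredited (higher first): Marino (12 years) before Nguyen (11 years).
Among Mbeki, Osei, Sato, Kowalski, Tran, Vasquez, Szabo and Petrov, by date of presenting credentials (later first): Mbeki (25 Dec 2001) before Osei, Sato and Kowalski (11 Sep 2001) before Tran (23 Jul 1999) before Vasquez and Szabo (1 Sep 1998) before Petrov (2 Dec 1995).
Osei, Sato and Kowalski all have date of arrival in the capital 5 Jan 1993, so the next rule applies.
Among Osei, Sato and Kowalski, by years accredited (higher first): Osei (16 years) before Sato (8 years) before Kowalski (1 year).
Vasquez and Szabo both have date of arrival in the capital 27 Oct 2006, so the next rule applies.
Among Vasquez and Szabo, by years accredited (higher first): Vasquez (20 years) before Szabo (16 years).
Full order: Marino, Nguyen, Mbeki, Osei, Sato, Kowalski, Tran, Vasquez, Szabo, Petrov.

Marino, Nguyen, Mbeki, Osei, Sato, Kowalski, Tran, Vasquez, Szabo, Petrov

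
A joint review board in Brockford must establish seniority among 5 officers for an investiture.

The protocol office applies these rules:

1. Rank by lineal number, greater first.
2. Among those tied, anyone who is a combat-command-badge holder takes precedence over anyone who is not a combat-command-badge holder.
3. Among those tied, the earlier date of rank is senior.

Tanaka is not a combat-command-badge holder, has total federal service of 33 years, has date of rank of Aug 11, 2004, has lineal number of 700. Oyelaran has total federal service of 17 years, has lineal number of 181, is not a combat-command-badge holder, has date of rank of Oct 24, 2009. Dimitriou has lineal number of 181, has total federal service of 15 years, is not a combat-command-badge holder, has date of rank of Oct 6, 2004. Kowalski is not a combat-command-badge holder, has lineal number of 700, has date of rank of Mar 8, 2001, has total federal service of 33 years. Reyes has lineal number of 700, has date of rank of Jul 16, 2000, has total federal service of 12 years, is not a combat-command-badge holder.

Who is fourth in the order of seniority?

By lineal number (higher first): Reyes, Kowalski and Tanaka (each 700); then Dimitriou and Oyelaran (both 181).
Reyes, Kowalski and Tanaka are each not a combat-command-badge holder, so the next rule applies.
Among Reyes, Kowalski and Tanaka, by date of rank (earlier first): Reyes (Jul 16, 2000) before Kowalski (Mar 8, 2001) before Tanaka (Aug 11, 2004).
Dimitriou and Oyelaran are each not a combat-command-badge holder, so the next rule applies.
Among Dimitriou and Oyelaran, by date of rank (earlier first): Dimitriou (Oct 6, 2004) before Oyelaran (Oct 24, 2009).
Order: Reyes, Kowalski, Tanaka, Dimitriou, Oyelaran.

Dimitriou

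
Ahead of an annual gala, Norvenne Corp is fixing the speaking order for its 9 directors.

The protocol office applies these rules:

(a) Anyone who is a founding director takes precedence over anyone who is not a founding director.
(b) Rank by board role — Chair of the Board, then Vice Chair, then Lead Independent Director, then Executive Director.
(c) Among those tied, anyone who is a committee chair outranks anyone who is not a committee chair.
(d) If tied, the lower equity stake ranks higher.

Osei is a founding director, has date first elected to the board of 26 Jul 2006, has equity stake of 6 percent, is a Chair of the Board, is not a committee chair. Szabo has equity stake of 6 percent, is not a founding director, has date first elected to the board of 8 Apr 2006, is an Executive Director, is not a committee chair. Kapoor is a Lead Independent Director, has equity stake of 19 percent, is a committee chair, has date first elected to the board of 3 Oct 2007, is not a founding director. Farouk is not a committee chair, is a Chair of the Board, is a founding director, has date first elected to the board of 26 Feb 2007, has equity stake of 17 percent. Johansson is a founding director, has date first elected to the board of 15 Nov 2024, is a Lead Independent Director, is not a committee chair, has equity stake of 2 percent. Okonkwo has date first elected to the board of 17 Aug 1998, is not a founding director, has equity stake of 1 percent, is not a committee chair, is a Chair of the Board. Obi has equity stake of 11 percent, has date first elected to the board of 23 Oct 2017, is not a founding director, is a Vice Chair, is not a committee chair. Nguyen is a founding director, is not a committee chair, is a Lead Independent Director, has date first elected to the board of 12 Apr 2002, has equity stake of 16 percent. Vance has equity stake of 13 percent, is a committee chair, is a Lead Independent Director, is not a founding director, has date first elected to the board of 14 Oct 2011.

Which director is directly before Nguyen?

Johansson

By the first rule: Osei, Farouk, Johansson and Nguyen (each a founding director); then Okonkwo, Obi, Vance, Kapoor and Szabo (each not a founding director).
Among Osei, Farouk, Johansson and Nguyen, by board role: Osei and Farouk (Chair of the Board) before Johansson and Nguyen (Lead Independent Director).
Osei and Farouk are each not a committee chair, so the next rule applies.
Among Osei and Farouk, by equity stake (lower first): Osei (6 percent) before Farouk (17 percent).
Johansson and Nguyen are each not a committee chair, so the next rule applies.
Among Johansson and Nguyen, by equity stake (lower first): Johansson (2 percent) before Nguyen (16 percent).
Among Okonkwo, Obi, Vance, Kapoor and Szabo, by board role: Okonkwo (Chair of the Board) before Obi (Vice Chair) before Vance and Kapoor (Lead Independent Director) before Szabo (Executive Director).
Vance and Kapoor are each a committee chair, so the next rule applies.
Among Vance and Kapoor, by equity stake (lower first): Vance (13 percent) before Kapoor (19 percent).
Order: Osei, Farouk, Johansson, Nguyen, Okonkwo, Obi, Vance, Kapoor, Szabo.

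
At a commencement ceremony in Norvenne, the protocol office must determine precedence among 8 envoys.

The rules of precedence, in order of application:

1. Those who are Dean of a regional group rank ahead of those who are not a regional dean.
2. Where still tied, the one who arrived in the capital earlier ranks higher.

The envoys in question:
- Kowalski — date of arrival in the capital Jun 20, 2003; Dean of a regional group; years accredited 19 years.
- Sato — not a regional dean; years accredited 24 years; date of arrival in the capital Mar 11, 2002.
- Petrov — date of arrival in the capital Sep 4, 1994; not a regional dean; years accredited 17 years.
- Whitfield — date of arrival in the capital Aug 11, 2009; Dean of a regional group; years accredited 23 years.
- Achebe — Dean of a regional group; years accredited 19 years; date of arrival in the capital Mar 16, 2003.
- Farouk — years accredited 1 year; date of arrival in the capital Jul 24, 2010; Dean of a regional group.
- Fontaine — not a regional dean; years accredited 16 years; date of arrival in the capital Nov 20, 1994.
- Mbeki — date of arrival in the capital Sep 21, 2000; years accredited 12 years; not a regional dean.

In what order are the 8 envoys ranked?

By the first rule: Achebe, Kowalski, Whitfield and Farouk (each Dean of a regional group); then Petrov, Fontaine, Mbeki and Sato (each not a regional dean).
Among Achebe, Kowalski, Whitfield and Farouk, by date of arrival in the capital (earlier first): Achebe (Mar 16, 2003) before Kowalski (Jun 20, 2003) before Whitfield (Aug 11, 2009) before Farouk (Jul 24, 2010).
Among Petrov, Fontaine, Mbeki and Sato, by date of arrival in the capital (earlier first): Petrov (Sep 4, 1994) before Fontaine (Nov 20, 1994) before Mbeki (Sep 21, 2000) before Sato (Mar 11, 2002).
Full order: Achebe, Kowalski, Whitfield, Farouk, Petrov, Fontaine, Mbeki, Sato.

Achebe, Kowalski, Whitfield, Farouk, Petrov, Fontaine, Mbeki, Sato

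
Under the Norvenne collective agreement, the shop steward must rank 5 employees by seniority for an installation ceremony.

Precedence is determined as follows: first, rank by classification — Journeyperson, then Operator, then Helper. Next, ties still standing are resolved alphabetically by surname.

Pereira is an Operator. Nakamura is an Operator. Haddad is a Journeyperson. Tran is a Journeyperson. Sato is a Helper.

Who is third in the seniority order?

Nakamura

By classification: Haddad and Tran (Journeyperson); then Nakamura and Pereira (Operator); then Sato (Helper).
Among Haddad and Tran, alphabetically by surname: Haddad before Tran.
Among Nakamura and Pereira, alphabetically by surname: Nakamura before Pereira.
Order: Haddad, Tran, Nakamura, Pereira, Sato.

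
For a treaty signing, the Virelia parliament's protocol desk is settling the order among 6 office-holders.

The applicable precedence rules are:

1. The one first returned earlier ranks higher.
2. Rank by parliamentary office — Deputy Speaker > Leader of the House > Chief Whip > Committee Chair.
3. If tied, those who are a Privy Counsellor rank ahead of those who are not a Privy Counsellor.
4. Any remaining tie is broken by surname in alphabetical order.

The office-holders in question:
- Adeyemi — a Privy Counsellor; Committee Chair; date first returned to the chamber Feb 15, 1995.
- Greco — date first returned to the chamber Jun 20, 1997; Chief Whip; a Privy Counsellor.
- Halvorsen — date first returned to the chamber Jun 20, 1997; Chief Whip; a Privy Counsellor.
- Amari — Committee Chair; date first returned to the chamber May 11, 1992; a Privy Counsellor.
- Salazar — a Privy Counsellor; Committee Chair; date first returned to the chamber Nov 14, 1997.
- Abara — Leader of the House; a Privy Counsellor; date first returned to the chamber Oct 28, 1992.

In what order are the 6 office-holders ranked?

By date first returned to the chamber (earlier first): Amari (May 11, 1992); then Abara (Oct 28, 1992); then Adeyemi (Feb 15, 1995); then Greco and Halvorsen (both Jun 20, 1997); then Salazar (Nov 14, 1997).
Greco and Halvorsen are each Chief Whip, so the next rule applies.
Greco and Halvorsen are each a Privy Counsellor, so the next rule applies.
Among Greco and Halvorsen, alphabetically by surname: Greco before Halvorsen.
Full order: Amari, Abara, Adeyemi, Greco, Halvorsen, Salazar.

Amari, Abara, Adeyemi, Greco, Halvorsen, Salazar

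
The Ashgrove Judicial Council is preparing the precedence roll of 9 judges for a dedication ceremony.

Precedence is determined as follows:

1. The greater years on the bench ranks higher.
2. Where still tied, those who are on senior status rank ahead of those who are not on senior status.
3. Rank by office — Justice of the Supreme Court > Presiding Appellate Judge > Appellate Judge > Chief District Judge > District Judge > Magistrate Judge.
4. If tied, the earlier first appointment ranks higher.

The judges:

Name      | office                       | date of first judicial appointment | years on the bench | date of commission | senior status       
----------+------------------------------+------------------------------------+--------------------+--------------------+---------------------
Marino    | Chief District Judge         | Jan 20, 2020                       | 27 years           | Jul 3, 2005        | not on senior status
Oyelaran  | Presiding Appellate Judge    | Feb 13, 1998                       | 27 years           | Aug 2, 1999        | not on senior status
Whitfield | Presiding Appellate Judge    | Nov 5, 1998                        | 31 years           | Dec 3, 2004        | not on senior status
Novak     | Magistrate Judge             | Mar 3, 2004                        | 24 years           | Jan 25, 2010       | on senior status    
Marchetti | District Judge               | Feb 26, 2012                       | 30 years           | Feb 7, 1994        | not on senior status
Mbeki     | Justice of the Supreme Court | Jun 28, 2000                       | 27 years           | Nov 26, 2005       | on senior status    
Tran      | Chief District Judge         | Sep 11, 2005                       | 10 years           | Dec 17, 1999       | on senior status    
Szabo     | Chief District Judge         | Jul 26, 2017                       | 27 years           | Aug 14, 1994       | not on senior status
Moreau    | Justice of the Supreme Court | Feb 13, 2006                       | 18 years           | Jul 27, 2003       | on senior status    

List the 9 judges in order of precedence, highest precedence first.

Whitfield, Marchetti, Mbeki, Oyelaran, Szabo, Marino, Novak, Moreau, Tran

By years on the bench (higher first): Whitfield (31 years); then Marchetti (30 years); then Mbeki, Oyelaran, Szabo and Marino (each 27 years); then Novak (24 years); then Moreau (18 years); then Tran (10 years).
Among Mbeki, Oyelaran, Szabo and Marino, on senior status before not on senior status: Mbeki (on senior status) before Oyelaran, Szabo and Marino (not on senior status).
Among Oyelaran, Szabo and Marino, by office: Oyelaran (Presiding Appellate Judge) before Szabo and Marino (Chief District Judge).
Among Szabo and Marino, by date of first judicial appointment (earlier first): Szabo (Jul 26, 2017) before Marino (Jan 20, 2020).
Full order: Whitfield, Marchetti, Mbeki, Oyelaran, Szabo, Marino, Novak, Moreau, Tran.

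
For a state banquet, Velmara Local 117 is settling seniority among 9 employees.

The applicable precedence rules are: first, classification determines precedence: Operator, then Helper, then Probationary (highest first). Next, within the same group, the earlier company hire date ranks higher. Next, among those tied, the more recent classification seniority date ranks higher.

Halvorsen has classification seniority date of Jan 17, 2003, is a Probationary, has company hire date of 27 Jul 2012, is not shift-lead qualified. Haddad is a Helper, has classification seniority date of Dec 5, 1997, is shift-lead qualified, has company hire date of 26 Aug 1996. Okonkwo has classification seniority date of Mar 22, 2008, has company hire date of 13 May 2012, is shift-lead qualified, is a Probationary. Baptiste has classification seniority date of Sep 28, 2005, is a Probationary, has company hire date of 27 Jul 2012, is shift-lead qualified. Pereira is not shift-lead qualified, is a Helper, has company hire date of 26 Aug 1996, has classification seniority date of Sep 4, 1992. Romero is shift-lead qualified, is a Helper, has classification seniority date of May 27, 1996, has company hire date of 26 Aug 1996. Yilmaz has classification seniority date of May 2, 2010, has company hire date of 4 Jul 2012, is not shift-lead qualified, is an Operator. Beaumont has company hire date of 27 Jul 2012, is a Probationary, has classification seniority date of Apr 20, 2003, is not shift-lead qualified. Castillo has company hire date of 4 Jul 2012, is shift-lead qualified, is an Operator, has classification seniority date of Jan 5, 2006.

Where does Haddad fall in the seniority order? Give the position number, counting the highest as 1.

3

By classification: Yilmaz and Castillo (Operator); then Haddad, Romero and Pereira (Helper); then Okonkwo, Baptiste, Beaumont and Halvorsen (Probationary).
Yilmaz and Castillo both have company hire date 4 Jul 2012, so the next rule applies.
Among Yilmaz and Castillo, by classification seniority date (later first): Yilmaz (May 2, 2010) before Castillo (Jan 5, 2006).
Haddad, Romero and Pereira all have company hire date 26 Aug 1996, so the next rule applies.
Among Haddad, Romero and Pereira, by classification seniority date (later first): Haddad (Dec 5, 1997) before Romero (May 27, 1996) before Pereira (Sep 4, 1992).
Among Okonkwo, Baptiste, Beaumont and Halvorsen, by company hire date (earlier first): Okonkwo (13 May 2012) before Baptiste, Beaumont and Halvorsen (27 Jul 2012).
Among Baptiste, Beaumont and Halvorsen, by classification seniority date (later first): Baptiste (Sep 28, 2005) before Beaumont (Apr 20, 2003) before Halvorsen (Jan 17, 2003).
Order: Yilmaz, Castillo, Haddad, Romero, Pereira, Okonkwo, Baptiste, Beaumont, Halvorsen. So position 3.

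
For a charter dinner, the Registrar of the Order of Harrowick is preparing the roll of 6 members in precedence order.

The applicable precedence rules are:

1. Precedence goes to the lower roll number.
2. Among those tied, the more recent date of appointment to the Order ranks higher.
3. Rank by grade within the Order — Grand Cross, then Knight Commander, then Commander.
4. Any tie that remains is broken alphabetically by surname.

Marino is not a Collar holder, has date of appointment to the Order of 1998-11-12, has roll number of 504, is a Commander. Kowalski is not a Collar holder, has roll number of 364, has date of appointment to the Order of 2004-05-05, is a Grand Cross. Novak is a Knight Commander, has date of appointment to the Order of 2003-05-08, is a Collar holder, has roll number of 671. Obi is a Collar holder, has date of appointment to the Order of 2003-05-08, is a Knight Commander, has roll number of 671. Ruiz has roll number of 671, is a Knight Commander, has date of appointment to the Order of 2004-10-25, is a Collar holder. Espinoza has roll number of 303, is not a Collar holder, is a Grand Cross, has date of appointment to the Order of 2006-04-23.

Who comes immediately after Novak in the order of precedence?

By roll number (lower first): Espinoza (303); then Kowalski (364); then Marino (504); then Ruiz, Novak and Obi (each 671).
Among Ruiz, Novak and Obi, by date of appointment to the Order (later first): Ruiz (2004-10-25) before Novak and Obi (2003-05-08).
Novak and Obi are each Knight Commander, so the next rule applies.
Among Novak and Obi, alphabetically by surname: Novak before Obi.
Order: Espinoza, Kowalski, Marino, Ruiz, Novak, Obi.

Obi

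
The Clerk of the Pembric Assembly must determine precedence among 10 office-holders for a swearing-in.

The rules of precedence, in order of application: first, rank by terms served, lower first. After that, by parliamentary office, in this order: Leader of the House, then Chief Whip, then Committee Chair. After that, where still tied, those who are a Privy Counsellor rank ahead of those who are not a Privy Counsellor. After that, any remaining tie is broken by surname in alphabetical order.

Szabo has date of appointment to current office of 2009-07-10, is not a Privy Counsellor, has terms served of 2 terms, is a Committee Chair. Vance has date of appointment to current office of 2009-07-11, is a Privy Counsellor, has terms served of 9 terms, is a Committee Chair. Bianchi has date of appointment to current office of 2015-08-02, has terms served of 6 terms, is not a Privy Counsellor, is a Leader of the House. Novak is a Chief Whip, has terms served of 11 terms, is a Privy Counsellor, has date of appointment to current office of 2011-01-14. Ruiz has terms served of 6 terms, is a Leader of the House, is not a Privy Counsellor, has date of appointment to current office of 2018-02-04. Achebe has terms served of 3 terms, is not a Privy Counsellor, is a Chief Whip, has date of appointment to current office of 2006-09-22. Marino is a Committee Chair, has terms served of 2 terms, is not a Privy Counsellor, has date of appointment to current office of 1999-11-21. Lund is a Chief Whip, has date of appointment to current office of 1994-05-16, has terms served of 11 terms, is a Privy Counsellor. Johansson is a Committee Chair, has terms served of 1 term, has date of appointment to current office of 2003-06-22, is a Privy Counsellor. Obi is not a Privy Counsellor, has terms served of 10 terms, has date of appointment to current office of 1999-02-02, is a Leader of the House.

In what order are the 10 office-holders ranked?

Johansson, Marino, Szabo, Achebe, Bianchi, Ruiz, Vance, Obi, Lund, Novak

By terms served (lower first): Johansson (1 term); then Marino and Szabo (both 2 terms); then Achebe (3 terms); then Bianchi and Ruiz (both 6 terms); then Vance (9 terms); then Obi (10 terms); then Lund and Novak (both 11 terms).
Marino and Szabo are each Committee Chair, so the next rule applies.
Marino and Szabo are each not a Privy Counsellor, so the next rule applies.
Among Marino and Szabo, alphabetically by surname: Marino before Szabo.
Bianchi and Ruiz are each Leader of the House, so the next rule applies.
Bianchi and Ruiz are each not a Privy Counsellor, so the next rule applies.
Among Bianchi and Ruiz, alphabetically by surname: Bianchi before Ruiz.
Lund and Novak are each Chief Whip, so the next rule applies.
Lund and Novak are each a Privy Counsellor, so the next rule applies.
Among Lund and Novak, alphabetically by surname: Lund before Novak.
Full order: Johansson, Marino, Szabo, Achebe, Bianchi, Ruiz, Vance, Obi, Lund, Novak.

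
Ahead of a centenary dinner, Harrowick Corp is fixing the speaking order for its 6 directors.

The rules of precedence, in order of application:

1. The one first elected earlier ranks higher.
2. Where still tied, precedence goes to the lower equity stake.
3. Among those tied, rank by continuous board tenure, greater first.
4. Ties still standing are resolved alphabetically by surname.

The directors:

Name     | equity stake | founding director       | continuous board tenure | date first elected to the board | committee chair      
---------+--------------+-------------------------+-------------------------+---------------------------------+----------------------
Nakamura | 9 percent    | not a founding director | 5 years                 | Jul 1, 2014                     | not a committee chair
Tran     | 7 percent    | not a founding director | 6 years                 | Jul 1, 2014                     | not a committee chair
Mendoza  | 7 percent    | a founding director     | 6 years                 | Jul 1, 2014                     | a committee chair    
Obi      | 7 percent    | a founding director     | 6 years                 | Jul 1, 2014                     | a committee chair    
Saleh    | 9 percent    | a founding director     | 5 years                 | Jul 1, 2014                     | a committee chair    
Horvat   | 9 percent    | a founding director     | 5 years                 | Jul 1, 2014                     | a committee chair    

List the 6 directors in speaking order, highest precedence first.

By date first elected to the board (earlier first): Mendoza, Obi, Tran, Horvat, Nakamura and Saleh (each Jul 1, 2014).
Among Mendoza, Obi, Tran, Horvat, Nakamura and Saleh, by equity stake (lower first): Mendoza, Obi and Tran (7 percent) before Horvat, Nakamura and Saleh (9 percent).
Mendoza, Obi and Tran all have continuous board tenure 6 years, so the next rule applies.
Among Mendoza, Obi and Tran, alphabetically by surname: Mendoza before Obi before Tran.
Horvat, Nakamura and Saleh all have continuous board tenure 5 years, so the next rule applies.
Among Horvat, Nakamura and Saleh, alphabetically by surname: Horvat before Nakamura before Saleh.
Full order: Mendoza, Obi, Tran, Horvat, Nakamura, Saleh.

Mendoza, Obi, Tran, Horvat, Nakamura, Saleh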